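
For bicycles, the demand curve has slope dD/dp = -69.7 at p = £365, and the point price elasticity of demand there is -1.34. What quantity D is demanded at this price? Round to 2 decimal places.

18985.45

Ed = (dD/dp)·(p/D) ⇒ D = (dD/dp)·p/Ed = (-69.7)·365/(-1.34) = 18985.4477…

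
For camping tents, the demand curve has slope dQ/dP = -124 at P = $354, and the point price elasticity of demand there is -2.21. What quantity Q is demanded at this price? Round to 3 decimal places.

Ed = (dQ/dP)·(P/Q) ⇒ Q = (dQ/dP)·P/Ed = (-124)·354/(-2.21) = 19862.44343…

19862.443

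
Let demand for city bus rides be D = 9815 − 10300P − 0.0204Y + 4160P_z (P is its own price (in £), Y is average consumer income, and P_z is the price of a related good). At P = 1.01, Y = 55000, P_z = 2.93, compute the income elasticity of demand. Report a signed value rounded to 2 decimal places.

-0.11

At the given values, D = 9815 − 10300(1.01) − 0.0204(55000) + 4160(2.93) = 10478.8.
∂D/∂Y = -0.0204.
E = (-0.0204) × (55000/10478.8) = -0.1070…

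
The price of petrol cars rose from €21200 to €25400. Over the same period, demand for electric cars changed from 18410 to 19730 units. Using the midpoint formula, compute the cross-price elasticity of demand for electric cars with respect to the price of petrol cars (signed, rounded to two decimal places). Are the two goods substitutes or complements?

%ΔQ_{electric cars} = (19730 − 18410)/avg = 1320/19070 = 0.069218…
%ΔP_{petrol cars} = (25400 − 21200)/avg = 4200/23300 = 0.180257…
E_cross = (1320/19070) / (4200/23300) = 0.3839…
E_cross > 0 ⇒ the goods are substitutes.

0.38; substitutes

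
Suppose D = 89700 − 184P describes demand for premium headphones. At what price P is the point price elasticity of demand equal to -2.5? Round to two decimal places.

348.21

Ed = −184P/(89700 − 184P). Set this equal to -2.5:
184P = 2.5·(89700 − 184P) ⇒ 184P(1 + 2.5) = 2.5·89700
P = 2.5·89700 / (184·3.5) = 348.2142…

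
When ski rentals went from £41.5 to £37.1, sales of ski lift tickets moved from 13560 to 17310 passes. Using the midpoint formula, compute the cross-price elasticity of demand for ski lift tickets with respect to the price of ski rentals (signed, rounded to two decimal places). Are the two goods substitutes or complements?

%ΔQ_{ski lift tickets} = (17310 − 13560)/avg = 3750/15435 = 0.242954…
%ΔP_{ski rentals} = (37.1 − 41.5)/avg = -4.4/39.3 = -0.111959…
E_cross = (3750/15435) / (-4.4/39.3) = -2.1700…
E_cross < 0 ⇒ the goods are complements.

-2.17; complements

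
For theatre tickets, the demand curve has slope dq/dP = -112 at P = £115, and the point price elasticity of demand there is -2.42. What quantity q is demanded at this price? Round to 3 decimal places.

Ed = (dq/dP)·(P/q) ⇒ q = (dq/dP)·P/Ed = (-112)·115/(-2.42) = 5322.31404…

5322.314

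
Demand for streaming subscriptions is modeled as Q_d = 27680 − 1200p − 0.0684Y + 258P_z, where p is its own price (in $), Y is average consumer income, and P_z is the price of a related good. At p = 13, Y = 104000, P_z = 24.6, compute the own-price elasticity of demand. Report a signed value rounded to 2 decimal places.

At the given values, Q_d = 27680 − 1200(13) − 0.0684(104000) + 258(24.6) = 11313.2.
∂Q_d/∂p = −1200.
E = (-1200) × (13/11313.2) = -1.3789…

-1.38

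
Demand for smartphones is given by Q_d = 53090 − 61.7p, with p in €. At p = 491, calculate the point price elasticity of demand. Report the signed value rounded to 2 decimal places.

dQ_d/dp = −61.7. At p = 491, Q_d = 53090 − 61.7(491) = 22795.3.
Ed = (dQ_d/dp)·(p/Q_d) = −61.7 × (491/22795.3) = -1.3289…

-1.33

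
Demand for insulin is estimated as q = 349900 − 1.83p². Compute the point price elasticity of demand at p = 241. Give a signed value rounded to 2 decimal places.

-0.87

dq/dp = −2·1.83·p = -882.06. At p = 241, q = 243611.77.
Ed = (dq/dp)·(p/q) = (-882.06) × (241/243611.77) = -0.8726…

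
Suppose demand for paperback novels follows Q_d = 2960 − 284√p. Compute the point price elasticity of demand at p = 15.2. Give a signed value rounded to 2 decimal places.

-0.30

dQ_d/dp = −284/(2√p) = -36.4222. At p = 15.2, Q_d = 1852.76.
Ed = (dQ_d/dp)·(p/Q_d) = (-36.4222) × (15.2/1852.76) = -0.2988…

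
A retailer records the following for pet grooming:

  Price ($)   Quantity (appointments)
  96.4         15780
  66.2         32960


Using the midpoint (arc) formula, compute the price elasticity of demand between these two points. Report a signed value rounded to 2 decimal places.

%ΔQ = (32960 − 15780) / [(15780 + 32960)/2] = 17180/24370 = 0.704965…
%ΔP = (66.2 − 96.4) / [(96.4 + 66.2)/2] = -30.2/81.3 = -0.371463…
Arc Ed = %ΔQ / %ΔP = (17180/24370) / (-30.2/81.3) = -1.8978…

-1.90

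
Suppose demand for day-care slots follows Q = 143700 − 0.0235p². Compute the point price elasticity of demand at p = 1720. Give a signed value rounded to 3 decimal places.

-1.874

dQ/dp = −2·0.0235·p = -80.84. At p = 1720, Q = 74177.6.
Ed = (dQ/dp)·(p/Q) = (-80.84) × (1720/74177.6) = -1.87448…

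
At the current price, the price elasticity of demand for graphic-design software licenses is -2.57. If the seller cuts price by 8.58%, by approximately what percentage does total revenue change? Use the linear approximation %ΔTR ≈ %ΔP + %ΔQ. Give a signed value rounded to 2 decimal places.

%ΔQ ≈ Ed × %ΔP = (-2.57) × (-8.58%) = +22.0506%
%ΔTR ≈ %ΔP + %ΔQ = (-8.58%) + (+22.0506%) = +13.4706%

+13.47%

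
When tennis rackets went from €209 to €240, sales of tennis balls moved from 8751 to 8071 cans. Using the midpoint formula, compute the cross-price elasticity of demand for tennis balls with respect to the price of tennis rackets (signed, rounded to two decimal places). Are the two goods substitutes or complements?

-0.59; complements

%ΔQ_{tennis balls} = (8071 − 8751)/avg = -680/8411 = -0.080846…
%ΔP_{tennis rackets} = (240 − 209)/avg = 31/224.5 = 0.138084…
E_cross = (-680/8411) / (31/224.5) = -0.5854…
E_cross < 0 ⇒ the goods are complements.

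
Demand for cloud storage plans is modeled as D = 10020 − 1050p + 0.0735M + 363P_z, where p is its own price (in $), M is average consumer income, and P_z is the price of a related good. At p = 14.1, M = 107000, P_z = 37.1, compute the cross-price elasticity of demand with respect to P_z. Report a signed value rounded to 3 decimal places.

0.814

At the given values, D = 10020 − 1050(14.1) + 0.0735(107000) + 363(37.1) = 16546.8.
∂D/∂P_z = 363.
E = (363) × (37.1/16546.8) = 0.81389…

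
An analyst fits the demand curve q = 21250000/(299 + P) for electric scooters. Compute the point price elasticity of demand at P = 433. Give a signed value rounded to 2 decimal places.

-0.59

dq/dP = −21250000/(299 + P)² = -39.6585. At P = 433, q = 29030.1.
Ed = (dq/dP)·(P/q) = (-39.6585) × (433/29030.1) = -0.5915…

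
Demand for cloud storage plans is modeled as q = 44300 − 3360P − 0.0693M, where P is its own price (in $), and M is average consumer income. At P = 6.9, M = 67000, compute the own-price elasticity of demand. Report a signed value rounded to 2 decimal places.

At the given values, q = 44300 − 3360(6.9) − 0.0693(67000) = 16472.9.
∂q/∂P = −3360.
E = (-3360) × (6.9/16472.9) = -1.4074…

-1.41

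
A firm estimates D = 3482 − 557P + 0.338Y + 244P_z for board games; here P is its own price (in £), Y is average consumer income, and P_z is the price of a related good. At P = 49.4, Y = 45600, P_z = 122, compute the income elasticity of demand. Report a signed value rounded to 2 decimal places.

At the given values, D = 3482 − 557(49.4) + 0.338(45600) + 244(122) = 21147.
∂D/∂Y = 0.338.
E = (0.338) × (45600/21147) = 0.7288…

0.73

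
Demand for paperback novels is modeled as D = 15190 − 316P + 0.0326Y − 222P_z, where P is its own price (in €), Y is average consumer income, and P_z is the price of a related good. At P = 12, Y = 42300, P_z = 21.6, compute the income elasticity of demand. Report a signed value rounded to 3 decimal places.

At the given values, D = 15190 − 316(12) + 0.0326(42300) − 222(21.6) = 7981.78.
∂D/∂Y = 0.0326.
E = (0.0326) × (42300/7981.78) = 0.17276…

0.173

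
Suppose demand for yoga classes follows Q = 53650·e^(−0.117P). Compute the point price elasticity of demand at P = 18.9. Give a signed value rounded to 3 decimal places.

-2.211

dQ/dP = −0.117·Q = -687.702. At P = 18.9, Q = 5877.79.
Ed = (dQ/dP)·(P/Q) = (-687.702) × (18.9/5877.79) = -2.2113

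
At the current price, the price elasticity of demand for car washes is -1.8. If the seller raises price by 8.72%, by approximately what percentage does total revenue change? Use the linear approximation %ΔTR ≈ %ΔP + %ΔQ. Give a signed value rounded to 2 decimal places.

%ΔQ ≈ Ed × %ΔP = (-1.8) × (+8.72%) = -15.6960%
%ΔTR ≈ %ΔP + %ΔQ = (+8.72%) + (-15.6960%) = -6.9760%

-6.98%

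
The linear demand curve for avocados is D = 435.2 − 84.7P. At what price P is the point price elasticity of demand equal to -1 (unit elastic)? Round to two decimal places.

2.57

Ed = −84.7P/(435.2 − 84.7P). Set this equal to -1:
84.7P = 1·(435.2 − 84.7P) ⇒ 84.7P(1 + 1) = 1·435.2
P = 1·435.2 / (84.7·2) = 2.5690…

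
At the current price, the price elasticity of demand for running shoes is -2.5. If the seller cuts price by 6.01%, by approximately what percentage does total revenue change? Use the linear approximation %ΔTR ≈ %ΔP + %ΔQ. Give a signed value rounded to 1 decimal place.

+9.0%

%ΔQ ≈ Ed × %ΔP = (-2.5) × (-6.01%) = +15.0250%
%ΔTR ≈ %ΔP + %ΔQ = (-6.01%) + (+15.0250%) = +9.0150%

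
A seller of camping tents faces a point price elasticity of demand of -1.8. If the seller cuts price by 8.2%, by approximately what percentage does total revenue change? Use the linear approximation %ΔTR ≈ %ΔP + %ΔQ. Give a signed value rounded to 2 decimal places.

%ΔQ ≈ Ed × %ΔP = (-1.8) × (-8.2%) = +14.7600%
%ΔTR ≈ %ΔP + %ΔQ = (-8.2%) + (+14.7600%) = +6.5600%

+6.56%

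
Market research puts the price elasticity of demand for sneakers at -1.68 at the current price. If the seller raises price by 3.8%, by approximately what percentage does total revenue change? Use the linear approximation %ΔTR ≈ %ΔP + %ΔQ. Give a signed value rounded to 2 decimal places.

%ΔQ ≈ Ed × %ΔP = (-1.68) × (+3.8%) = -6.3840%
%ΔTR ≈ %ΔP + %ΔQ = (+3.8%) + (-6.3840%) = -2.5840%

-2.58%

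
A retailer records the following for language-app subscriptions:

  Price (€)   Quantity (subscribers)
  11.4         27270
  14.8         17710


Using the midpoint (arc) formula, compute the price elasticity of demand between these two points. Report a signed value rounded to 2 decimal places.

%ΔQ = (17710 − 27270) / [(27270 + 17710)/2] = -9560/22490 = -0.425077…
%ΔP = (14.8 − 11.4) / [(11.4 + 14.8)/2] = 3.4/13.1 = 0.259541…
Arc Ed = %ΔQ / %ΔP = (-9560/22490) / (3.4/13.1) = -1.6377…

-1.64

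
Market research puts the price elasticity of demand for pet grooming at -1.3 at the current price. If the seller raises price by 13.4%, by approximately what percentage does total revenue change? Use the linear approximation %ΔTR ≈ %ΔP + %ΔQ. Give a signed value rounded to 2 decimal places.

%ΔQ ≈ Ed × %ΔP = (-1.3) × (+13.4%) = -17.4200%
%ΔTR ≈ %ΔP + %ΔQ = (+13.4%) + (-17.4200%) = -4.0200%

-4.02%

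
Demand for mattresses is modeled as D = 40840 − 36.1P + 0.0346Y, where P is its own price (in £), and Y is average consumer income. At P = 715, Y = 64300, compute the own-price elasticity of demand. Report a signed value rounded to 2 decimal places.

-1.50

At the given values, D = 40840 − 36.1(715) + 0.0346(64300) = 17253.28.
∂D/∂P = −36.1.
E = (-36.1) × (715/17253.28) = -1.4960…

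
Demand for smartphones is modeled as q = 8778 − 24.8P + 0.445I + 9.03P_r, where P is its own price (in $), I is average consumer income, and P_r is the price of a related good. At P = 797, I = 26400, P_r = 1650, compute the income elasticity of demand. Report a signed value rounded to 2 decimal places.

0.75

At the given values, q = 8778 − 24.8(797) + 0.445(26400) + 9.03(1650) = 15659.9.
∂q/∂I = 0.445.
E = (0.445) × (26400/15659.9) = 0.7501…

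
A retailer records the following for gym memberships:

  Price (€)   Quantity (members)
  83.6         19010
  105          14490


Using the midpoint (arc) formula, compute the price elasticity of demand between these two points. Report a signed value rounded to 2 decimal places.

%ΔQ = (14490 − 19010) / [(19010 + 14490)/2] = -4520/16750 = -0.269850…
%ΔP = (105 − 83.6) / [(83.6 + 105)/2] = 21.4/94.3 = 0.226935…
Arc Ed = %ΔQ / %ΔP = (-4520/16750) / (21.4/94.3) = -1.1891…

-1.19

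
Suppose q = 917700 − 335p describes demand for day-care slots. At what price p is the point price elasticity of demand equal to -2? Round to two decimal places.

1826.27

Ed = −335p/(917700 − 335p). Set this equal to -2:
335p = 2·(917700 − 335p) ⇒ 335p(1 + 2) = 2·917700
p = 2·917700 / (335·3) = 1826.2686…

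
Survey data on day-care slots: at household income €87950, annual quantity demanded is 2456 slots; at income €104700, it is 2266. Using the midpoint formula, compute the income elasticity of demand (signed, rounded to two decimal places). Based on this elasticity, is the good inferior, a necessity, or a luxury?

%ΔQ = (2266 − 2456)/[( 2456 + 2266)/2] = -190/2361 = -0.080474…
%ΔIncome = (104700 − 87950)/[( 87950 + 104700)/2] = 16750/96325 = 0.173890…
E_income = (-190/2361) / (16750/96325) = -0.4627…
E_income < 0 ⇒ inferior good.

-0.46; inferior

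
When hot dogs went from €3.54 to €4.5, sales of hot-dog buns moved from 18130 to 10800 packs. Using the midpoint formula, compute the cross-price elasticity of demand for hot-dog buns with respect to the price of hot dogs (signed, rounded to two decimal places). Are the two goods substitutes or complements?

-2.12; complements

%ΔQ_{hot-dog buns} = (10800 − 18130)/avg = -7330/14465 = -0.506740…
%ΔP_{hot dogs} = (4.5 − 3.54)/avg = 0.96/4.02 = 0.238805…
E_cross = (-7330/14465) / (0.96/4.02) = -2.1219…
E_cross < 0 ⇒ the goods are complements.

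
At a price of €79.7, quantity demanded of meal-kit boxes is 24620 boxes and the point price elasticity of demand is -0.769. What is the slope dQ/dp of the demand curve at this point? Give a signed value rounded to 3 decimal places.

-237.551

Ed = (dQ/dp)·(p/Q) ⇒ dQ/dp = Ed·Q/p = (-0.769)·24620/79.7 = -237.55056…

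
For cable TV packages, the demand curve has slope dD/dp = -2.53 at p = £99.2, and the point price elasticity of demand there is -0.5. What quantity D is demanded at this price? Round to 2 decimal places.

501.95

Ed = (dD/dp)·(p/D) ⇒ D = (dD/dp)·p/Ed = (-2.53)·99.2/(-0.5) = 501.952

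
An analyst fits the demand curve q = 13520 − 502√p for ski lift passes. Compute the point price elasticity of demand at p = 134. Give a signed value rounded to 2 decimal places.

dq/dp = −502/(2√p) = -21.6831. At p = 134, q = 7708.93.
Ed = (dq/dp)·(p/q) = (-21.6831) × (134/7708.93) = -0.3769…

-0.38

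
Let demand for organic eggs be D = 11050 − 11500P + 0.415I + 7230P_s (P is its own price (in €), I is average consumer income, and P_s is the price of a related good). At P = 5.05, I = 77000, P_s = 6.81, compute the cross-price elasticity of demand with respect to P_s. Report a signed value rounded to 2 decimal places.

At the given values, D = 11050 − 11500(5.05) + 0.415(77000) + 7230(6.81) = 34166.3.
∂D/∂P_s = 7230.
E = (7230) × (6.81/34166.3) = 1.4410…

1.44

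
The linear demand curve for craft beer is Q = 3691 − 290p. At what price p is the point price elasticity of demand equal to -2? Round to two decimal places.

8.49

Ed = −290p/(3691 − 290p). Set this equal to -2:
290p = 2·(3691 − 290p) ⇒ 290p(1 + 2) = 2·3691
p = 2·3691 / (290·3) = 8.4850…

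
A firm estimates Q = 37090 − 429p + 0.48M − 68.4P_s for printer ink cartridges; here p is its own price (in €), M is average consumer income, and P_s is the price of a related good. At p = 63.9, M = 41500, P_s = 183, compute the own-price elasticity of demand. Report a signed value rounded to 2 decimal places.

At the given values, Q = 37090 − 429(63.9) + 0.48(41500) − 68.4(183) = 17079.7.
∂Q/∂p = −429.
E = (-429) × (63.9/17079.7) = -1.6050…

-1.61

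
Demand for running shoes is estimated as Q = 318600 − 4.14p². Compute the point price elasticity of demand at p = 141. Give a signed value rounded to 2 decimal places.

-0.70

dQ/dp = −2·4.14·p = -1167.48. At p = 141, Q = 236292.66.
Ed = (dQ/dp)·(p/Q) = (-1167.48) × (141/236292.66) = -0.6966…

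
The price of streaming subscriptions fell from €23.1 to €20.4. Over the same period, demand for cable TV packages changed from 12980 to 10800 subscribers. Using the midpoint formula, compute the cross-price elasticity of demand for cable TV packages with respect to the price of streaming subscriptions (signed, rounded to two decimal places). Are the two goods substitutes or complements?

%ΔQ_{cable TV packages} = (10800 − 12980)/avg = -2180/11890 = -0.183347…
%ΔP_{streaming subscriptions} = (20.4 − 23.1)/avg = -2.7/21.75 = -0.124137…
E_cross = (-2180/11890) / (-2.7/21.75) = 1.4769…
E_cross > 0 ⇒ the goods are substitutes.

1.48; substitutes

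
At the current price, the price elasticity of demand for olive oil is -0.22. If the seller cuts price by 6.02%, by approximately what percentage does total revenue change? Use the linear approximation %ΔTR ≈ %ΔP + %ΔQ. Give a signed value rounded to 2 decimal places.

%ΔQ ≈ Ed × %ΔP = (-0.22) × (-6.02%) = +1.3244%
%ΔTR ≈ %ΔP + %ΔQ = (-6.02%) + (+1.3244%) = -4.6956%

-4.70%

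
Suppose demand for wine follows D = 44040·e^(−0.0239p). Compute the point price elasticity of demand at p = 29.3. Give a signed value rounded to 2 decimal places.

dD/dp = −0.0239·D = -522.543. At p = 29.3, D = 21863.7.
Ed = (dD/dp)·(p/D) = (-522.543) × (29.3/21863.7) = -0.7002…

-0.70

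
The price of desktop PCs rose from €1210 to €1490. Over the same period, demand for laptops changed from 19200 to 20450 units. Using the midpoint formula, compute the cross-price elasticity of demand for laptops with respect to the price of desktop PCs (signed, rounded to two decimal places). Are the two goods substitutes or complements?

%ΔQ_{laptops} = (20450 − 19200)/avg = 1250/19825 = 0.063051…
%ΔP_{desktop PCs} = (1490 − 1210)/avg = 280/1350 = 0.207407…
E_cross = (1250/19825) / (280/1350) = 0.3039…
E_cross > 0 ⇒ the goods are substitutes.

0.30; substitutes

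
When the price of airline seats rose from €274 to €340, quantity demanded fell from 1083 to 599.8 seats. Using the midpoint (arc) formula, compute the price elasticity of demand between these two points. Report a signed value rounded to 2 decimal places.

-2.67

%ΔQ = (599.8 − 1083) / [(1083 + 599.8)/2] = -483.2/841.4 = -0.574280…
%ΔP = (340 − 274) / [(274 + 340)/2] = 66/307 = 0.214983…
Arc Ed = %ΔQ / %ΔP = (-483.2/841.4) / (66/307) = -2.6712…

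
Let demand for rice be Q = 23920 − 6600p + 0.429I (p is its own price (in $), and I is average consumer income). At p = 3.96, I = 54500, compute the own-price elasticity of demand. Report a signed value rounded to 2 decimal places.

-1.23

At the given values, Q = 23920 − 6600(3.96) + 0.429(54500) = 21164.5.
∂Q/∂p = −6600.
E = (-6600) × (3.96/21164.5) = -1.2348…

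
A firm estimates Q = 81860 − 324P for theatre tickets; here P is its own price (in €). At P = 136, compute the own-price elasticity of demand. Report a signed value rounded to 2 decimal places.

At the given values, Q = 81860 − 324(136) = 37796.
∂Q/∂P = −324.
E = (-324) × (136/37796) = -1.1658…

-1.17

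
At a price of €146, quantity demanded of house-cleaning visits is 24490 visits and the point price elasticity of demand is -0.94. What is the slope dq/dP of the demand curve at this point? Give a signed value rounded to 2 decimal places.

-157.68

Ed = (dq/dP)·(P/q) ⇒ dq/dP = Ed·q/P = (-0.94)·24490/146 = -157.6753…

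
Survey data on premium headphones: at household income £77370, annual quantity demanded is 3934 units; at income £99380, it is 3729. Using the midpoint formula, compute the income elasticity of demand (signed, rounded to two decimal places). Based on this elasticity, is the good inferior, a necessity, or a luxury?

%ΔQ = (3729 − 3934)/[( 3934 + 3729)/2] = -205/3831.5 = -0.053503…
%ΔIncome = (99380 − 77370)/[( 77370 + 99380)/2] = 22010/88375 = 0.249052…
E_income = (-205/3831.5) / (22010/88375) = -0.2148…
E_income < 0 ⇒ inferior good.

-0.21; inferior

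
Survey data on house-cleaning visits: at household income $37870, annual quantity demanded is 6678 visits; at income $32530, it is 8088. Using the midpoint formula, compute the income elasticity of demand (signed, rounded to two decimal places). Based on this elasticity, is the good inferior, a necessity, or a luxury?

%ΔQ = (8088 − 6678)/[( 6678 + 8088)/2] = 1410/7383 = 0.190979…
%ΔIncome = (32530 − 37870)/[( 37870 + 32530)/2] = -5340/35200 = -0.151704…
E_income = (1410/7383) / (-5340/35200) = -1.2588…
E_income < 0 ⇒ inferior good.

-1.26; inferior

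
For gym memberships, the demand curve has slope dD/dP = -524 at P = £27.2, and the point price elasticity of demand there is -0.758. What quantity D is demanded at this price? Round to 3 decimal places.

Ed = (dD/dP)·(P/D) ⇒ D = (dD/dP)·P/Ed = (-524)·27.2/(-0.758) = 18803.16622…

18803.166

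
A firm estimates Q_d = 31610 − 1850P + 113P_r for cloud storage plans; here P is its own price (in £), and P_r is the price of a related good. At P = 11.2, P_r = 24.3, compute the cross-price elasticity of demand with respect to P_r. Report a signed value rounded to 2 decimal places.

At the given values, Q_d = 31610 − 1850(11.2) + 113(24.3) = 13635.9.
∂Q_d/∂P_r = 113.
E = (113) × (24.3/13635.9) = 0.2013…

0.20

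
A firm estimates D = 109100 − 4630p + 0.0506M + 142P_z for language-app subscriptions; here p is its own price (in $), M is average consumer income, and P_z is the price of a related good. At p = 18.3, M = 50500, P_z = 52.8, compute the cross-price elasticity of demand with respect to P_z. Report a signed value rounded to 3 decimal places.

0.218

At the given values, D = 109100 − 4630(18.3) + 0.0506(50500) + 142(52.8) = 34423.9.
∂D/∂P_z = 142.
E = (142) × (52.8/34423.9) = 0.21780…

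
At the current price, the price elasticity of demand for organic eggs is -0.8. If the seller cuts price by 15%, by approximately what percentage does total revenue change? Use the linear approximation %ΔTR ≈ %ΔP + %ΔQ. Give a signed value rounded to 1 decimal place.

%ΔQ ≈ Ed × %ΔP = (-0.8) × (-15%) = +12.0000%
%ΔTR ≈ %ΔP + %ΔQ = (-15%) + (+12.0000%) = -3.0000%

-3.0%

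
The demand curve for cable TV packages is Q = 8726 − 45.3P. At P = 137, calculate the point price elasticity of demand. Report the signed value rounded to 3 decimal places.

-2.463

dQ/dP = −45.3. At P = 137, Q = 8726 − 45.3(137) = 2519.9.
Ed = (dQ/dP)·(P/Q) = −45.3 × (137/2519.9) = -2.46283…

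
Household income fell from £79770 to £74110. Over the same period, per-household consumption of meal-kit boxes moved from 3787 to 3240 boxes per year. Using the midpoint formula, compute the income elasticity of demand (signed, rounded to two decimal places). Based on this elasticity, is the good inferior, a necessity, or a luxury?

%ΔQ = (3240 − 3787)/[( 3787 + 3240)/2] = -547/3513.5 = -0.155685…
%ΔIncome = (74110 − 79770)/[( 79770 + 74110)/2] = -5660/76940 = -0.073563…
E_income = (-547/3513.5) / (-5660/76940) = 2.1163…
E_income > 1 ⇒ normal good, luxury.

2.12; luxury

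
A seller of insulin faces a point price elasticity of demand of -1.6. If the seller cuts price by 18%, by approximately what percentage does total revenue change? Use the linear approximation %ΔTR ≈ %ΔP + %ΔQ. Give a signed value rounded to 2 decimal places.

%ΔQ ≈ Ed × %ΔP = (-1.6) × (-18%) = +28.8000%
%ΔTR ≈ %ΔP + %ΔQ = (-18%) + (+28.8000%) = +10.8000%

+10.80%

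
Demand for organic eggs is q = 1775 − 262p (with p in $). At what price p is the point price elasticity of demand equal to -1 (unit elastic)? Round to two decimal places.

Ed = −262p/(1775 − 262p). Set this equal to -1:
262p = 1·(1775 − 262p) ⇒ 262p(1 + 1) = 1·1775
p = 1·1775 / (262·2) = 3.3874…

3.39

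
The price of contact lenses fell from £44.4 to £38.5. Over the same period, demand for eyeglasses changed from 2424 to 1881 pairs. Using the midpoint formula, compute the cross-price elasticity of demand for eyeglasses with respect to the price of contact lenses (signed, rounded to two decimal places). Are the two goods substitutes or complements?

1.77; substitutes

%ΔQ_{eyeglasses} = (1881 − 2424)/avg = -543/2152.5 = -0.252264…
%ΔP_{contact lenses} = (38.5 − 44.4)/avg = -5.9/41.45 = -0.142340…
E_cross = (-543/2152.5) / (-5.9/41.45) = 1.7722…
E_cross > 0 ⇒ the goods are substitutes.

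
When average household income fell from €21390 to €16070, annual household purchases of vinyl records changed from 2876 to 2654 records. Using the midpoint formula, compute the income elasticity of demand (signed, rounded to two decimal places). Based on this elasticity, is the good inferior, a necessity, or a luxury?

0.28; necessity

%ΔQ = (2654 − 2876)/[( 2876 + 2654)/2] = -222/2765 = -0.080289…
%ΔIncome = (16070 − 21390)/[( 21390 + 16070)/2] = -5320/18730 = -0.284036…
E_income = (-222/2765) / (-5320/18730) = 0.2826…
0 < E_income < 1 ⇒ normal good, necessity.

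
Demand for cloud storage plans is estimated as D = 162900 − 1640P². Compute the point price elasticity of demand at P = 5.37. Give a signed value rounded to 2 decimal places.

dD/dP = −2·1640·P = -17613.6. At P = 5.37, D = 115607.484.
Ed = (dD/dP)·(P/D) = (-17613.6) × (5.37/115607.484) = -0.8181…

-0.82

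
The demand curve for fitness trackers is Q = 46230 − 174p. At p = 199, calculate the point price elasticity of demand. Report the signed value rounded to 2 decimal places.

-2.98

dQ/dp = −174. At p = 199, Q = 46230 − 174(199) = 11604.
Ed = (dQ/dp)·(p/Q) = −174 × (199/11604) = -2.9839…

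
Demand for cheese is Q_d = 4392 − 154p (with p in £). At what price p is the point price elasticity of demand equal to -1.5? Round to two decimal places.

Ed = −154p/(4392 − 154p). Set this equal to -1.5:
154p = 1.5·(4392 − 154p) ⇒ 154p(1 + 1.5) = 1.5·4392
p = 1.5·4392 / (154·2.5) = 17.1116…

17.11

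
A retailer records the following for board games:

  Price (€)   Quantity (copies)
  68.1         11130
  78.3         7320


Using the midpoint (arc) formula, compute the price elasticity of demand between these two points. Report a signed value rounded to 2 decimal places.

%ΔQ = (7320 − 11130) / [(11130 + 7320)/2] = -3810/9225 = -0.413008…
%ΔP = (78.3 − 68.1) / [(68.1 + 78.3)/2] = 10.2/73.2 = 0.139344…
Arc Ed = %ΔQ / %ΔP = (-3810/9225) / (10.2/73.2) = -2.9639…

-2.96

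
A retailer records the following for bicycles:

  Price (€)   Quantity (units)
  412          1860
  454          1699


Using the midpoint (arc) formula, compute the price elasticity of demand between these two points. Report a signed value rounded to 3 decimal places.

-0.933

%ΔQ = (1699 − 1860) / [(1860 + 1699)/2] = -161/1779.5 = -0.090474…
%ΔP = (454 − 412) / [(412 + 454)/2] = 42/433 = 0.096997…
Arc Ed = %ΔQ / %ΔP = (-161/1779.5) / (42/433) = -0.93275…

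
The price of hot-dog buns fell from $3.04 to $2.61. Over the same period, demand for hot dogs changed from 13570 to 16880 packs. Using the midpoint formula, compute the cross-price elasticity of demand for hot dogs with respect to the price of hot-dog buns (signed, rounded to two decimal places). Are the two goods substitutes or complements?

%ΔQ_{hot dogs} = (16880 − 13570)/avg = 3310/15225 = 0.217405…
%ΔP_{hot-dog buns} = (2.61 − 3.04)/avg = -0.43/2.825 = -0.152212…
E_cross = (3310/15225) / (-0.43/2.825) = -1.4283…
E_cross < 0 ⇒ the goods are complements.

-1.43; complements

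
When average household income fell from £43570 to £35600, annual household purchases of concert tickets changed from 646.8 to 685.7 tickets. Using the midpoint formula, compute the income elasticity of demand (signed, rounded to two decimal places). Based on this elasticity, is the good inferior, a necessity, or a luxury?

%ΔQ = (685.7 − 646.8)/[( 646.8 + 685.7)/2] = 38.9/666.25 = 0.058386…
%ΔIncome = (35600 − 43570)/[( 43570 + 35600)/2] = -7970/39585 = -0.201338…
E_income = (38.9/666.25) / (-7970/39585) = -0.2899…
E_income < 0 ⇒ inferior good.

-0.29; inferior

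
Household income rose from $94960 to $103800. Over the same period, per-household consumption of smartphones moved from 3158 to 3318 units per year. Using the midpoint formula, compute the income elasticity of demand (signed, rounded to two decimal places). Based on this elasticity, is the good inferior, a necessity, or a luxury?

0.56; necessity

%ΔQ = (3318 − 3158)/[( 3158 + 3318)/2] = 160/3238 = 0.049413…
%ΔIncome = (103800 − 94960)/[( 94960 + 103800)/2] = 8840/99380 = 0.088951…
E_income = (160/3238) / (8840/99380) = 0.5555…
0 < E_income < 1 ⇒ normal good, necessity.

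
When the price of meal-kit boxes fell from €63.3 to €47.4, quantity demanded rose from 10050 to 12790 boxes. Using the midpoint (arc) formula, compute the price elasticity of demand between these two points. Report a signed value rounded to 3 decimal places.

%ΔQ = (12790 − 10050) / [(10050 + 12790)/2] = 2740/11420 = 0.239929…
%ΔP = (47.4 − 63.3) / [(63.3 + 47.4)/2] = -15.9/55.35 = -0.287262…
Arc Ed = %ΔQ / %ΔP = (2740/11420) / (-15.9/55.35) = -0.83522…

-0.835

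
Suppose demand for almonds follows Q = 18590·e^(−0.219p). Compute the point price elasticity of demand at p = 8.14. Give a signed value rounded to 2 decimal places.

-1.78

dQ/dp = −0.219·Q = -684.737. At p = 8.14, Q = 3126.66.
Ed = (dQ/dp)·(p/Q) = (-684.737) × (8.14/3126.66) = -1.7826…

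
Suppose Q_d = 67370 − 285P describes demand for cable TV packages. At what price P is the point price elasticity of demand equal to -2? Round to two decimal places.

Ed = −285P/(67370 − 285P). Set this equal to -2:
285P = 2·(67370 − 285P) ⇒ 285P(1 + 2) = 2·67370
P = 2·67370 / (285·3) = 157.5906…

157.59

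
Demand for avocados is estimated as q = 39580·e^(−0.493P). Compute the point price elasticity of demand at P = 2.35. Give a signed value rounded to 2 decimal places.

-1.16

dq/dP = −0.493·q = -6125.91. At P = 2.35, q = 12425.8.
Ed = (dq/dP)·(P/q) = (-6125.91) × (2.35/12425.8) = -1.1585…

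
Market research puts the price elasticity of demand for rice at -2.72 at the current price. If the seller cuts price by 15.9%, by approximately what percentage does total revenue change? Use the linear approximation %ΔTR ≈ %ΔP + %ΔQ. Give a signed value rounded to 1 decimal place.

+27.3%

%ΔQ ≈ Ed × %ΔP = (-2.72) × (-15.9%) = +43.2480%
%ΔTR ≈ %ΔP + %ΔQ = (-15.9%) + (+43.2480%) = +27.3480%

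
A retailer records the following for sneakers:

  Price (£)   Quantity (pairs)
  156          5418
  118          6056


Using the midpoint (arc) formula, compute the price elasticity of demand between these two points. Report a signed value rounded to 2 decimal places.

%ΔQ = (6056 − 5418) / [(5418 + 6056)/2] = 638/5737 = 0.111207…
%ΔP = (118 − 156) / [(156 + 118)/2] = -38/137 = -0.277372…
Arc Ed = %ΔQ / %ΔP = (638/5737) / (-38/137) = -0.4009…

-0.40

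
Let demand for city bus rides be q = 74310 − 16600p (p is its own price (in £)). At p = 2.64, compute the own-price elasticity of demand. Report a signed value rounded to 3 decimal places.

At the given values, q = 74310 − 16600(2.64) = 30486.
∂q/∂p = −16600.
E = (-16600) × (2.64/30486) = -1.43751…

-1.438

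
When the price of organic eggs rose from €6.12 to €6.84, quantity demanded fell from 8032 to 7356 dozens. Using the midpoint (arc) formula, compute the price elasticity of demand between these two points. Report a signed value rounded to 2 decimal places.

-0.79

%ΔQ = (7356 − 8032) / [(8032 + 7356)/2] = -676/7694 = -0.087860…
%ΔP = (6.84 − 6.12) / [(6.12 + 6.84)/2] = 0.72/6.48 = 0.111111…
Arc Ed = %ΔQ / %ΔP = (-676/7694) / (0.72/6.48) = -0.7907…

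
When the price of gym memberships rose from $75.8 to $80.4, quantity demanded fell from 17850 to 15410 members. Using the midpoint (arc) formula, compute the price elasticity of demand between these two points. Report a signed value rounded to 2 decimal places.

%ΔQ = (15410 − 17850) / [(17850 + 15410)/2] = -2440/16630 = -0.146722…
%ΔP = (80.4 − 75.8) / [(75.8 + 80.4)/2] = 4.6/78.1 = 0.058898…
Arc Ed = %ΔQ / %ΔP = (-2440/16630) / (4.6/78.1) = -2.4910…

-2.49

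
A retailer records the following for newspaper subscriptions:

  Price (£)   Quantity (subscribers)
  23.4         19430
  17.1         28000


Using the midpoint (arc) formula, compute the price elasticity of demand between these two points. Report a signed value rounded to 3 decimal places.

%ΔQ = (28000 − 19430) / [(19430 + 28000)/2] = 8570/23715 = 0.361374…
%ΔP = (17.1 − 23.4) / [(23.4 + 17.1)/2] = -6.3/20.25 = -0.311111…
Arc Ed = %ΔQ / %ΔP = (8570/23715) / (-6.3/20.25) = -1.16156…

-1.162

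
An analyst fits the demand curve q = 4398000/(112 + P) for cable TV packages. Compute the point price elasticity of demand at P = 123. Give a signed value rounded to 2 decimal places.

dq/dP = −4398000/(112 + P)² = -79.6378. At P = 123, q = 18714.9.
Ed = (dq/dP)·(P/q) = (-79.6378) × (123/18714.9) = -0.5234…

-0.52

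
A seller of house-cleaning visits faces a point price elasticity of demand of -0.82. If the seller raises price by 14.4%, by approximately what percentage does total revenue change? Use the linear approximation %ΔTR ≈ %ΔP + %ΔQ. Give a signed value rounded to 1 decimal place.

+2.6%

%ΔQ ≈ Ed × %ΔP = (-0.82) × (+14.4%) = -11.8080%
%ΔTR ≈ %ΔP + %ΔQ = (+14.4%) + (-11.8080%) = +2.5920%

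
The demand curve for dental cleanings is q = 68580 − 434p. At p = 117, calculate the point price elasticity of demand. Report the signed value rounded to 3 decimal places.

dq/dp = −434. At p = 117, q = 68580 − 434(117) = 17802.
Ed = (dq/dp)·(p/q) = −434 × (117/17802) = -2.85237…

-2.852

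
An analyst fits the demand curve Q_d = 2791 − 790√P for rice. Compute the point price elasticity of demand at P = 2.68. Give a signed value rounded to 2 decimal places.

-0.43

dQ_d/dP = −790/(2√P) = -241.285. At P = 2.68, Q_d = 1497.71.
Ed = (dQ_d/dP)·(P/Q_d) = (-241.285) × (2.68/1497.71) = -0.4317…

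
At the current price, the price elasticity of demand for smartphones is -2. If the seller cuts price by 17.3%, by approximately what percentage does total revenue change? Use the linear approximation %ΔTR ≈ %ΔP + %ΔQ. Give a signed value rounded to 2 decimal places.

%ΔQ ≈ Ed × %ΔP = (-2) × (-17.3%) = +34.6000%
%ΔTR ≈ %ΔP + %ΔQ = (-17.3%) + (+34.6000%) = +17.3000%

+17.30%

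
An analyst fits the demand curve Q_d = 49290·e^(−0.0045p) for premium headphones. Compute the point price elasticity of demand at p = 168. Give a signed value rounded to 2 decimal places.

dQ_d/dp = −0.0045·Q_d = -104.147. At p = 168, Q_d = 23143.7.
Ed = (dQ_d/dp)·(p/Q_d) = (-104.147) × (168/23143.7) = -0.756

-0.76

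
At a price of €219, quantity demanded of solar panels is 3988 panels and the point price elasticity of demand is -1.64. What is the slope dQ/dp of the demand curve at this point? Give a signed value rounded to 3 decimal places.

Ed = (dQ/dp)·(p/Q) ⇒ dQ/dp = Ed·Q/p = (-1.64)·3988/219 = -29.86447…

-29.864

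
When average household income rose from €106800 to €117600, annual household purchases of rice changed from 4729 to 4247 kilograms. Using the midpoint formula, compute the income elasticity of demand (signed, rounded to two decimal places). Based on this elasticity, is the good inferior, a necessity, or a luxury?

%ΔQ = (4247 − 4729)/[( 4729 + 4247)/2] = -482/4488 = -0.107397…
%ΔIncome = (117600 − 106800)/[( 106800 + 117600)/2] = 10800/112200 = 0.096256…
E_income = (-482/4488) / (10800/112200) = -1.1157…
E_income < 0 ⇒ inferior good.

-1.12; inferior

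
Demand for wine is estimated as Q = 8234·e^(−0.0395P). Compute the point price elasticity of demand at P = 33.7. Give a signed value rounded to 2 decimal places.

-1.33

dQ/dP = −0.0395·Q = -85.9205. At P = 33.7, Q = 2175.2.
Ed = (dQ/dP)·(P/Q) = (-85.9205) × (33.7/2175.2) = -1.3311…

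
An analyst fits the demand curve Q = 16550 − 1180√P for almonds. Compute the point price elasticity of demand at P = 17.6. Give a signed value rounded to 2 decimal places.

-0.21

dQ/dP = −1180/(2√P) = -140.636. At P = 17.6, Q = 11599.6.
Ed = (dQ/dP)·(P/Q) = (-140.636) × (17.6/11599.6) = -0.2133…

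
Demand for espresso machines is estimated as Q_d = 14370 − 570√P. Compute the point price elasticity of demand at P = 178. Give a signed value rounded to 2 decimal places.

-0.56

dQ_d/dP = −570/(2√P) = -21.3617. At P = 178, Q_d = 6765.25.
Ed = (dQ_d/dP)·(P/Q_d) = (-21.3617) × (178/6765.25) = -0.5620…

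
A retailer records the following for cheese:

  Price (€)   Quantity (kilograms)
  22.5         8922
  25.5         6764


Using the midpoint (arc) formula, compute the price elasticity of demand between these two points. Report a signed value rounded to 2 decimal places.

-2.20

%ΔQ = (6764 − 8922) / [(8922 + 6764)/2] = -2158/7843 = -0.275149…
%ΔP = (25.5 − 22.5) / [(22.5 + 25.5)/2] = 3/24 = 0.125
Arc Ed = %ΔQ / %ΔP = (-2158/7843) / (3/24) = -2.2011…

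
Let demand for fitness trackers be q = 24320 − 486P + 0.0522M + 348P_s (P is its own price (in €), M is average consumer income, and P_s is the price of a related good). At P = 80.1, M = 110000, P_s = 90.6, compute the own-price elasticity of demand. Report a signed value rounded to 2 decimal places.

-1.72

At the given values, q = 24320 − 486(80.1) + 0.0522(110000) + 348(90.6) = 22662.2.
∂q/∂P = −486.
E = (-486) × (80.1/22662.2) = -1.7177…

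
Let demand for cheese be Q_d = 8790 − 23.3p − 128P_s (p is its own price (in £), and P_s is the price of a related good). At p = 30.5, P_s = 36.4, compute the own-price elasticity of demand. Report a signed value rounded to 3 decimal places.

At the given values, Q_d = 8790 − 23.3(30.5) − 128(36.4) = 3420.15.
∂Q_d/∂p = −23.3.
E = (-23.3) × (30.5/3420.15) = -0.20778…

-0.208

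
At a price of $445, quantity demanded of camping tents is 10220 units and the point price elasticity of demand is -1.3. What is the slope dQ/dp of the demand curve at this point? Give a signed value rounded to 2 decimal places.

-29.86

Ed = (dQ/dp)·(p/Q) ⇒ dQ/dp = Ed·Q/p = (-1.3)·10220/445 = -29.8561…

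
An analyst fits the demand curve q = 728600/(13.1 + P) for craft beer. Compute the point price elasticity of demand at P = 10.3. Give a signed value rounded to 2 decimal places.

-0.44

dq/dP = −728600/(13.1 + P)² = -1330.63. At P = 10.3, q = 31136.8.
Ed = (dq/dP)·(P/q) = (-1330.63) × (10.3/31136.8) = -0.4401…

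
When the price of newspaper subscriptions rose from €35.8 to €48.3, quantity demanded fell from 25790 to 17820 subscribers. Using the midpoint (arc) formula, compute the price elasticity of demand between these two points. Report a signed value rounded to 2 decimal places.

-1.23

%ΔQ = (17820 − 25790) / [(25790 + 17820)/2] = -7970/21805 = -0.365512…
%ΔP = (48.3 − 35.8) / [(35.8 + 48.3)/2] = 12.5/42.05 = 0.297265…
Arc Ed = %ΔQ / %ΔP = (-7970/21805) / (12.5/42.05) = -1.2295…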